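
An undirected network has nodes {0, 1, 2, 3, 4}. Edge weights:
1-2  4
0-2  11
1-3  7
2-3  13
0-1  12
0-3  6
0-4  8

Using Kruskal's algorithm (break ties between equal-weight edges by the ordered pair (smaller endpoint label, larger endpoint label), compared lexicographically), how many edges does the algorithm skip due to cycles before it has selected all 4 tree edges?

0

Kruskal: consider edges lightest-first.
1-2 (4): add. Components now {0} {1,2} {3} {4}
0-3 (6): add. Components now {0,3} {1,2} {4}
1-3 (7): add. Components now {0,1,2,3} {4}
0-4 (8): add. Components now {0,1,2,3,4}
Edges rejected before the tree was complete: 0.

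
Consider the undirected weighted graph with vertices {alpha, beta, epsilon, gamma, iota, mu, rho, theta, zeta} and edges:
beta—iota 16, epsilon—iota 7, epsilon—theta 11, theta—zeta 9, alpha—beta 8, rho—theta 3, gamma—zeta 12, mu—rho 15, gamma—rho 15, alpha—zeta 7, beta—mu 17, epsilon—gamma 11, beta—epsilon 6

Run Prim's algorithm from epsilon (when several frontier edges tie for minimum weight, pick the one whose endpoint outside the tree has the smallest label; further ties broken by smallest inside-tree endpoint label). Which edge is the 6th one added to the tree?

Grow the tree from epsilon using Prim:
Step 1: cheapest edge leaving the tree is beta—epsilon (6); add beta.
Step 2: cheapest edge leaving the tree is epsilon—iota (7); add iota.
Step 3: cheapest edge leaving the tree is alpha—beta (8); add alpha.
Step 4: cheapest edge leaving the tree is alpha—zeta (7); add zeta.
Step 5: cheapest edge leaving the tree is theta—zeta (9); add theta.
Step 6: cheapest edge leaving the tree is rho—theta (3); add rho.
Step 7: cheapest edge leaving the tree is epsilon—gamma (11); add gamma.
Step 8: cheapest edge leaving the tree is mu—rho (15); add mu.
The 6th edge added is rho—theta.

rho-theta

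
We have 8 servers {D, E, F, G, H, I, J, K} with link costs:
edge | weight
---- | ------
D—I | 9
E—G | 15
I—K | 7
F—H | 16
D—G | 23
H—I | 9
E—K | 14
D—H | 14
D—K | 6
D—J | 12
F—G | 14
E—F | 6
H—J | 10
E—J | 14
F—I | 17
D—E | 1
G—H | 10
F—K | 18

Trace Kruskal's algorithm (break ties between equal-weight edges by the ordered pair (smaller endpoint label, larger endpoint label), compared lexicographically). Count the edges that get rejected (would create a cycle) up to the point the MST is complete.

Kruskal: consider edges lightest-first.
D—E (1): add — endpoints in different components.
D—K (6): add — endpoints in different components.
E—F (6): add — endpoints in different components.
I—K (7): add — endpoints in different components.
D—I (9): skip — D and I already connected.
H—I (9): add — endpoints in different components.
G—H (10): add — endpoints in different components.
H—J (10): add — endpoints in different components.
Edges rejected before the tree was complete: 1.

1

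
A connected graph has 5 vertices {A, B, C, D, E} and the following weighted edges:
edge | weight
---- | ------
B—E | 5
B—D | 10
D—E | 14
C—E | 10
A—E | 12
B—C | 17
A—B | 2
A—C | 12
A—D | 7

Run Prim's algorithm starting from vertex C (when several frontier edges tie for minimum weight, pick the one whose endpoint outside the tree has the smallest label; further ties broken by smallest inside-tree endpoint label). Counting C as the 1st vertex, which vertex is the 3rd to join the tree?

B

Prim, starting at C.
Step 1: cheapest edge leaving the tree is C—E (10); add E.
Step 2: cheapest edge leaving the tree is B—E (5); add B.
Step 3: cheapest edge leaving the tree is A—B (2); add A.
Step 4: cheapest edge leaving the tree is A—D (7); add D.
Vertex order: C, E, B, A, D. The 3rd vertex is B.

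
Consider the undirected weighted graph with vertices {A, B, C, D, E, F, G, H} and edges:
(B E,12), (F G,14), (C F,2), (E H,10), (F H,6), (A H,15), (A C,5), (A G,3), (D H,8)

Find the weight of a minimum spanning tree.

46

Kruskal's algorithm — process edges by increasing weight (ties by edge label):
C F (2): add — endpoints in different components.
A G (3): add — endpoints in different components.
A C (5): add — endpoints in different components.
F H (6): add — endpoints in different components.
D H (8): add — endpoints in different components.
E H (10): add — endpoints in different components.
B E (12): add — endpoints in different components.
MST edges: C F, A G, A C, F H, D H, E H, B E; total weight 2+3+5+6+8+10+12 = 46.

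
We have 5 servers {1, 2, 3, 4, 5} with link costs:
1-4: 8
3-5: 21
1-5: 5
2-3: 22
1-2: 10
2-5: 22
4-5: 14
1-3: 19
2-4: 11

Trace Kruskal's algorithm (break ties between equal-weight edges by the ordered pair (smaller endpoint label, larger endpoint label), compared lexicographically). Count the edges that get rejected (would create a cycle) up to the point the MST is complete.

Sort edges by weight, then run Kruskal:
1-5 (5): add. Components now {1,5} {2} {3} {4}
1-4 (8): add. Components now {1,4,5} {2} {3}
1-2 (10): add. Components now {1,2,4,5} {3}
2-4 (11): skip — 2 and 4 already connected.
4-5 (14): skip — 4 and 5 already connected.
1-3 (19): add. Components now {1,2,3,4,5}
Edges rejected before the tree was complete: 2.

2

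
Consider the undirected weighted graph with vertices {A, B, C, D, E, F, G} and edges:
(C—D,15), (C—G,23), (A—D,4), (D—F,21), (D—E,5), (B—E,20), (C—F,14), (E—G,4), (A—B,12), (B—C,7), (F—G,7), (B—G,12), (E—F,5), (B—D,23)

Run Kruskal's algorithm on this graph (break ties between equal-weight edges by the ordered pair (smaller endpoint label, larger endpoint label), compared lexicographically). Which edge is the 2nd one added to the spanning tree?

E-G

Kruskal: consider edges lightest-first.
A—D (4): add — endpoints in different components.
E—G (4): add — endpoints in different components.
D—E (5): add — endpoints in different components.
E—F (5): add — endpoints in different components.
B—C (7): add — endpoints in different components.
F—G (7): skip — F and G already connected.
A—B (12): add — endpoints in different components.
The 2nd edge added is E—G.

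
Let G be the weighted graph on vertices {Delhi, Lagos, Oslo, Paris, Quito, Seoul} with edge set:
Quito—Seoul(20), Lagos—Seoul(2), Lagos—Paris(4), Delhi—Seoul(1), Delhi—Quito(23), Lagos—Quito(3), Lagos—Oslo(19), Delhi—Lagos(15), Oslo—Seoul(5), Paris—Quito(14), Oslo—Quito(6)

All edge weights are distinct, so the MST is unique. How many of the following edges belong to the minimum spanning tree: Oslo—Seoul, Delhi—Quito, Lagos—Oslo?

Kruskal: consider edges lightest-first.
Delhi—Seoul (1): add. Components now {Quito} {Oslo} {Paris} {Delhi,Seoul} {Lagos}
Lagos—Seoul (2): add. Components now {Quito} {Oslo} {Paris} {Delhi,Lagos,Seoul}
Lagos—Quito (3): add. Components now {Delhi,Lagos,Quito,Seoul} {Oslo} {Paris}
Lagos—Paris (4): add. Components now {Delhi,Lagos,Paris,Quito,Seoul} {Oslo}
Oslo—Seoul (5): add. Components now {Delhi,Lagos,Oslo,Paris,Quito,Seoul}
MST edge set: {Delhi—Seoul, Lagos—Seoul, Lagos—Quito, Lagos—Paris, Oslo—Seoul}.
Of the listed edges, {Oslo—Seoul} are in the MST → 1.

1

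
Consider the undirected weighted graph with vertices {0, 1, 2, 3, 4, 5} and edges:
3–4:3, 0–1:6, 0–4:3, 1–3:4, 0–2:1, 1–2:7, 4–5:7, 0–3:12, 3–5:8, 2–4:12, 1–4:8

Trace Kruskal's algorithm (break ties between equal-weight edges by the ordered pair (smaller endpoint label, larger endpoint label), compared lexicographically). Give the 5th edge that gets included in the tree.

4-5

Sort edges by weight, then run Kruskal:
0–2 (1): add. Components now {0,2} {1} {3} {4} {5}
0–4 (3): add. Components now {0,2,4} {1} {3} {5}
3–4 (3): add. Components now {0,2,3,4} {1} {5}
1–3 (4): add. Components now {0,1,2,3,4} {5}
0–1 (6): skip — 0 and 1 already connected.
1–2 (7): skip — 1 and 2 already connected.
4–5 (7): add. Components now {0,1,2,3,4,5}
The 5th edge added is 4–5.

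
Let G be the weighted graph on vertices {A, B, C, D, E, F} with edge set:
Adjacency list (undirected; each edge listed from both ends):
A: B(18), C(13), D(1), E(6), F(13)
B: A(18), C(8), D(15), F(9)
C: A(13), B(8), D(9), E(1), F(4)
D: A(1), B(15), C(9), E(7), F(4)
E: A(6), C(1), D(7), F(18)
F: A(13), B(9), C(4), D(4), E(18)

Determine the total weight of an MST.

18

Sort edges by weight, then run Kruskal:
A—D (1): add — endpoints in different components.
C—E (1): add — endpoints in different components.
C—F (4): add — endpoints in different components.
D—F (4): add — endpoints in different components.
A—E (6): skip — A and E already connected.
D—E (7): skip — D and E already connected.
B—C (8): add — endpoints in different components.
MST edges: A—D, C—E, C—F, D—F, B—C; total weight 1+1+4+4+8 = 18.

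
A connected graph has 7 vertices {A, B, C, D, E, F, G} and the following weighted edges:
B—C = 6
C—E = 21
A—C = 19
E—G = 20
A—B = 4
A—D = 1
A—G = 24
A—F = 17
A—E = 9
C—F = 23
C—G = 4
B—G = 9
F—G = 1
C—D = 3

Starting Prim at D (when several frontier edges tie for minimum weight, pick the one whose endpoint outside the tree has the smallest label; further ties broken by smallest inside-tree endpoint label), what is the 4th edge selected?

C-G

Prim's algorithm from D:
Step 1: cheapest edge leaving the tree is A—D (1); add A.
Step 2: cheapest edge leaving the tree is C—D (3); add C.
Step 3: cheapest edge leaving the tree is A—B (4); add B.
Step 4: cheapest edge leaving the tree is C—G (4); add G.
Step 5: cheapest edge leaving the tree is F—G (1); add F.
Step 6: cheapest edge leaving the tree is A—E (9); add E.
The 4th edge added is C—G.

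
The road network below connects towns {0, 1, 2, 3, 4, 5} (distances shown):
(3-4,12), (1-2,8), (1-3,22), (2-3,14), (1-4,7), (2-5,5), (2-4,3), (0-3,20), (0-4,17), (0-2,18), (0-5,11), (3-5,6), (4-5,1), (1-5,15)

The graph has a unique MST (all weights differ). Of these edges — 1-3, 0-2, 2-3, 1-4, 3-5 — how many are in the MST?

Kruskal's algorithm — process edges by increasing weight (ties by edge label):
4-5 (1): add. Components now {0} {1} {2} {3} {4,5}
2-4 (3): add. Components now {0} {1} {2,4,5} {3}
2-5 (5): skip — 2 and 5 already connected.
3-5 (6): add. Components now {0} {1} {2,3,4,5}
1-4 (7): add. Components now {0} {1,2,3,4,5}
1-2 (8): skip — 1 and 2 already connected.
0-5 (11): add. Components now {0,1,2,3,4,5}
MST edge set: {4-5, 2-4, 3-5, 1-4, 0-5}.
Of the listed edges, {1-4, 3-5} are in the MST → 2.

2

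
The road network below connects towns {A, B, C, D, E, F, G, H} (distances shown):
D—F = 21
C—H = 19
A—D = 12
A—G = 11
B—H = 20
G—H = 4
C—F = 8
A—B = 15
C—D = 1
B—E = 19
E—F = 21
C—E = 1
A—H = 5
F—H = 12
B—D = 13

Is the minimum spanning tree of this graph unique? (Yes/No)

Sort edges by weight, then run Kruskal:
C—D (1): add — endpoints in different components.
C—E (1): add — endpoints in different components.
G—H (4): add — endpoints in different components.
A—H (5): add — endpoints in different components.
C—F (8): add — endpoints in different components.
A—G (11): skip — A and G already connected.
A—D (12): add — endpoints in different components.
F—H (12): skip — F and H already connected.
B—D (13): add — endpoints in different components.
Non-tree edge F—H has weight 12, equal to the heaviest edge on its tree cycle — swapping gives another MST of the same weight. Not unique.

No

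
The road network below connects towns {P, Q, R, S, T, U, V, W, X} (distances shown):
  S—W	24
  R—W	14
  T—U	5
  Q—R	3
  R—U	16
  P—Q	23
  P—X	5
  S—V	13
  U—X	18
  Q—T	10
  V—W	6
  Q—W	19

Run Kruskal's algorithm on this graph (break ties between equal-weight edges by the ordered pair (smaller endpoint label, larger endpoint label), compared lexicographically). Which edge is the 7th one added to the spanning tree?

Sort edges by weight, then run Kruskal:
Q—R (3): add — endpoints in different components.
P—X (5): add — endpoints in different components.
T—U (5): add — endpoints in different components.
V—W (6): add — endpoints in different components.
Q—T (10): add — endpoints in different components.
S—V (13): add — endpoints in different components.
R—W (14): add — endpoints in different components.
R—U (16): skip — R and U already connected.
U—X (18): add — endpoints in different components.
The 7th edge added is R—W.

R-W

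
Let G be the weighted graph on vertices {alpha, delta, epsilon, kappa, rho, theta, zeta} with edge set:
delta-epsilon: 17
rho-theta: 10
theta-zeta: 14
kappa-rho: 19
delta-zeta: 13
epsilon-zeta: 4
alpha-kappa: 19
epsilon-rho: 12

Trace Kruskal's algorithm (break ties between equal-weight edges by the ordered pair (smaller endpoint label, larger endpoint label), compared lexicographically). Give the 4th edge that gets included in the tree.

Kruskal's algorithm — process edges by increasing weight (ties by edge label):
epsilon-zeta (4): add. Components now {delta} {epsilon,zeta} {kappa} {theta} {alpha} {rho}
rho-theta (10): add. Components now {delta} {epsilon,zeta} {kappa} {rho,theta} {alpha}
epsilon-rho (12): add. Components now {delta} {epsilon,rho,theta,zeta} {kappa} {alpha}
delta-zeta (13): add. Components now {delta,epsilon,rho,theta,zeta} {kappa} {alpha}
theta-zeta (14): skip — zeta and theta already connected.
delta-epsilon (17): skip — delta and epsilon already connected.
alpha-kappa (19): add. Components now {delta,epsilon,rho,theta,zeta} {alpha,kappa}
kappa-rho (19): add. Components now {alpha,delta,epsilon,kappa,rho,theta,zeta}
The 4th edge added is delta-zeta.

delta-zeta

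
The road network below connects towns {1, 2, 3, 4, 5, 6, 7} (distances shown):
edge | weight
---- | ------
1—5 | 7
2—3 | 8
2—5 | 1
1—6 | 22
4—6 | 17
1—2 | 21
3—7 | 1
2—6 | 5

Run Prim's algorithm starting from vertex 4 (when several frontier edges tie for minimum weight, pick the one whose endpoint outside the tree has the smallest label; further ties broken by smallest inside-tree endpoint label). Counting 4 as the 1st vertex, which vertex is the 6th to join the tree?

Prim's algorithm from 4:
Step 1: cheapest edge leaving the tree is 4—6 (17); add 6.
Step 2: cheapest edge leaving the tree is 2—6 (5); add 2.
Step 3: cheapest edge leaving the tree is 2—5 (1); add 5.
Step 4: cheapest edge leaving the tree is 1—5 (7); add 1.
Step 5: cheapest edge leaving the tree is 2—3 (8); add 3.
Step 6: cheapest edge leaving the tree is 3—7 (1); add 7.
Vertex order: 4, 6, 2, 5, 1, 3, 7. The 6th vertex is 3.

3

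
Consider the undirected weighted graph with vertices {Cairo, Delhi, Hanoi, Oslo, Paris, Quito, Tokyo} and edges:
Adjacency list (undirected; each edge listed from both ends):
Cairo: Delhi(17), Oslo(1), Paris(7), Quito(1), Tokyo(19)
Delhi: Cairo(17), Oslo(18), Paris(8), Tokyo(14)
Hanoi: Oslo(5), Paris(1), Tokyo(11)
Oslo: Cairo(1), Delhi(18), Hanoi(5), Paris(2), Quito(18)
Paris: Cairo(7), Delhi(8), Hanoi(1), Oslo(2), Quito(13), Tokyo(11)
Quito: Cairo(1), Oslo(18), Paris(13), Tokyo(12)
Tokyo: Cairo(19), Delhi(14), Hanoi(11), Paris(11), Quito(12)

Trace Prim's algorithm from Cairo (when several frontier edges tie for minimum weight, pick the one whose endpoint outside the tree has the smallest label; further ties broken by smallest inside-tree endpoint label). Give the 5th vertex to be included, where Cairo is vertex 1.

Grow the tree from Cairo using Prim:
Step 1: cheapest edge leaving the tree is Cairo—Oslo (1); add Oslo.
Step 2: cheapest edge leaving the tree is Cairo—Quito (1); add Quito.
Step 3: cheapest edge leaving the tree is Oslo—Paris (2); add Paris.
Step 4: cheapest edge leaving the tree is Hanoi—Paris (1); add Hanoi.
Step 5: cheapest edge leaving the tree is Delhi—Paris (8); add Delhi.
Step 6: cheapest edge leaving the tree is Hanoi—Tokyo (11); add Tokyo.
Vertex order: Cairo, Oslo, Quito, Paris, Hanoi, Delhi, Tokyo. The 5th vertex is Hanoi.

Hanoi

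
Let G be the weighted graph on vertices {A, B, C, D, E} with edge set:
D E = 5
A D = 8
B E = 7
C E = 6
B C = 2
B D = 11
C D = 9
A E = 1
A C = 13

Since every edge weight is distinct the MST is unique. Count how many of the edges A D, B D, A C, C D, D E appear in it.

1

Kruskal's algorithm — process edges by increasing weight (ties by edge label):
A E (1): add — endpoints in different components.
B C (2): add — endpoints in different components.
D E (5): add — endpoints in different components.
C E (6): add — endpoints in different components.
MST edge set: {A E, B C, D E, C E}.
Of the listed edges, {D E} are in the MST → 1.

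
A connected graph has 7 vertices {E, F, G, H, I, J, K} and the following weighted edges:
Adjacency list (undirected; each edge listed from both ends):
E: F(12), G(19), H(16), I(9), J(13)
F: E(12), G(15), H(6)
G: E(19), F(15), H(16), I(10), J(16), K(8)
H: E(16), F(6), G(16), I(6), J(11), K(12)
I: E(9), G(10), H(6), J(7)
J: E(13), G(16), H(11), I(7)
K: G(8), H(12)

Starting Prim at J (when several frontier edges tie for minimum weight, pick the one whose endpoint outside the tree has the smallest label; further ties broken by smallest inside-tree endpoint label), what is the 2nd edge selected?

H-I

Grow the tree from J using Prim:
Step 1: cheapest edge leaving the tree is I J (7); add I.
Step 2: cheapest edge leaving the tree is H I (6); add H.
Step 3: cheapest edge leaving the tree is F H (6); add F.
Step 4: cheapest edge leaving the tree is E I (9); add E.
Step 5: cheapest edge leaving the tree is G I (10); add G.
Step 6: cheapest edge leaving the tree is G K (8); add K.
The 2nd edge added is H I.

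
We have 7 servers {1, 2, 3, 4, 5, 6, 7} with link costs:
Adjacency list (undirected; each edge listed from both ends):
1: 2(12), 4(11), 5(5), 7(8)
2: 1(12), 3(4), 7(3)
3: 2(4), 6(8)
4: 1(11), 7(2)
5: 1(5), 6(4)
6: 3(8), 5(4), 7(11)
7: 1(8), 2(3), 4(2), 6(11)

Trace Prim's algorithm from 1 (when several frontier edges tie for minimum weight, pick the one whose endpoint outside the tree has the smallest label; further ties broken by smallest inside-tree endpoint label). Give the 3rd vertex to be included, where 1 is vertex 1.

Grow the tree from 1 using Prim:
Step 1: frontier [1 5 5, 1 7 8, 1 4 11, 1 2 12] → take 1 5 (5); add 5.
Step 2: frontier [1 7 8, 1 4 11, 1 2 12, 5 6 4] → take 5 6 (4); add 6.
Step 3: frontier [1 7 8, 1 4 11, 1 2 12, 3 6 8, 6 7 11] → take 3 6 (8); add 3.
Step 4: frontier [1 7 8, 1 4 11, 1 2 12, 2 3 4, 6 7 11] → take 2 3 (4); add 2.
Step 5: frontier [1 7 8, 1 4 11, 2 7 3, 6 7 11] → take 2 7 (3); add 7.
Step 6: frontier [1 4 11, 4 7 2] → take 4 7 (2); add 4.
Vertex order: 1, 5, 6, 3, 2, 7, 4. The 3rd vertex is 6.

6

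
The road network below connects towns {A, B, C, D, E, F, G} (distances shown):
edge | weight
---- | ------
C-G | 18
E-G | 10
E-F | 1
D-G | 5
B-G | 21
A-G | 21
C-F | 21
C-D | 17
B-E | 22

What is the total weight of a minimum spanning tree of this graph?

75

Kruskal: consider edges lightest-first.
E-F (1): add — endpoints in different components.
D-G (5): add — endpoints in different components.
E-G (10): add — endpoints in different components.
C-D (17): add — endpoints in different components.
C-G (18): skip — C and G already connected.
A-G (21): add — endpoints in different components.
B-G (21): add — endpoints in different components.
MST edges: E-F, D-G, E-G, C-D, A-G, B-G; total weight 1+5+10+17+21+21 = 75.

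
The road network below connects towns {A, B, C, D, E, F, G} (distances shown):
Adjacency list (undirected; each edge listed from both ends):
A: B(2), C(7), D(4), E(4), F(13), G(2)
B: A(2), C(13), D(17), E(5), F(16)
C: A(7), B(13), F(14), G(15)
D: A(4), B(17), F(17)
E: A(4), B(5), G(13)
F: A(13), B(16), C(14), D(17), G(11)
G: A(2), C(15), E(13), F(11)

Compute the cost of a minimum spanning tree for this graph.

30

Kruskal: consider edges lightest-first.
A B (2): add. Components now {A,B} {C} {D} {E} {F} {G}
A G (2): add. Components now {A,B,G} {C} {D} {E} {F}
A D (4): add. Components now {A,B,D,G} {C} {E} {F}
A E (4): add. Components now {A,B,D,E,G} {C} {F}
B E (5): skip — B and E already connected.
A C (7): add. Components now {A,B,C,D,E,G} {F}
F G (11): add. Components now {A,B,C,D,E,F,G}
MST edges: A B, A G, A D, A E, A C, F G; total weight 2+2+4+4+7+11 = 30.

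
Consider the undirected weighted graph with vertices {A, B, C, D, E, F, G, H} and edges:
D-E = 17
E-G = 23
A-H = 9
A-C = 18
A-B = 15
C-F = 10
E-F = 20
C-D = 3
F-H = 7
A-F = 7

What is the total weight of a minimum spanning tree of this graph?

Kruskal's algorithm — process edges by increasing weight (ties by edge label):
C-D (3): add — endpoints in different components.
A-F (7): add — endpoints in different components.
F-H (7): add — endpoints in different components.
A-H (9): skip — A and H already connected.
C-F (10): add — endpoints in different components.
A-B (15): add — endpoints in different components.
D-E (17): add — endpoints in different components.
A-C (18): skip — A and C already connected.
E-F (20): skip — E and F already connected.
E-G (23): add — endpoints in different components.
MST edges: C-D, A-F, F-H, C-F, A-B, D-E, E-G; total weight 3+7+7+10+15+17+23 = 82.

82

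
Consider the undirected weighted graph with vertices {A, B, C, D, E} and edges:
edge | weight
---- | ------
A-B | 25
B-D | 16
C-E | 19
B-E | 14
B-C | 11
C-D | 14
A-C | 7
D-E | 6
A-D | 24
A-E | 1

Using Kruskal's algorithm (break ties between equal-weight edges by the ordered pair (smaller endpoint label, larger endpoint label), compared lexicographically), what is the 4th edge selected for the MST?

B-C

Kruskal's algorithm — process edges by increasing weight (ties by edge label):
A-E (1): add. Components now {A,E} {B} {C} {D}
D-E (6): add. Components now {A,D,E} {B} {C}
A-C (7): add. Components now {A,C,D,E} {B}
B-C (11): add. Components now {A,B,C,D,E}
The 4th edge added is B-C.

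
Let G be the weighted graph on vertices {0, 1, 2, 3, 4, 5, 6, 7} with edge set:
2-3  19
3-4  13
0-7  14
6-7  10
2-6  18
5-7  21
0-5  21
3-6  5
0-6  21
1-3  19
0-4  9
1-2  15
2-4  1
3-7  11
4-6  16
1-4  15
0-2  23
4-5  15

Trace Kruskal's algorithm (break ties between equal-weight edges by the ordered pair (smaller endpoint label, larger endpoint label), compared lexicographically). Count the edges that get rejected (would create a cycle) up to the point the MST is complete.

3

Kruskal's algorithm — process edges by increasing weight (ties by edge label):
2-4 (1): add — endpoints in different components.
3-6 (5): add — endpoints in different components.
0-4 (9): add — endpoints in different components.
6-7 (10): add — endpoints in different components.
3-7 (11): skip — 3 and 7 already connected.
3-4 (13): add — endpoints in different components.
0-7 (14): skip — 0 and 7 already connected.
1-2 (15): add — endpoints in different components.
1-4 (15): skip — 1 and 4 already connected.
4-5 (15): add — endpoints in different components.
Edges rejected before the tree was complete: 3.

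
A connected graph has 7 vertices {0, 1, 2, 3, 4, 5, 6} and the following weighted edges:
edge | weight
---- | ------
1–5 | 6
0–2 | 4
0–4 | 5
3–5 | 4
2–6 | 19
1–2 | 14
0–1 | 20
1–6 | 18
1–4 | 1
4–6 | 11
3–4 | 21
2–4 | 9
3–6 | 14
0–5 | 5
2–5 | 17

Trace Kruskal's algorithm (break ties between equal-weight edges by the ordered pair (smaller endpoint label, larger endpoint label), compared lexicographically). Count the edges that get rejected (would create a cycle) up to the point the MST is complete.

2

Kruskal's algorithm — process edges by increasing weight (ties by edge label):
1–4 (1): add — endpoints in different components.
0–2 (4): add — endpoints in different components.
3–5 (4): add — endpoints in different components.
0–4 (5): add — endpoints in different components.
0–5 (5): add — endpoints in different components.
1–5 (6): skip — 1 and 5 already connected.
2–4 (9): skip — 2 and 4 already connected.
4–6 (11): add — endpoints in different components.
Edges rejected before the tree was complete: 2.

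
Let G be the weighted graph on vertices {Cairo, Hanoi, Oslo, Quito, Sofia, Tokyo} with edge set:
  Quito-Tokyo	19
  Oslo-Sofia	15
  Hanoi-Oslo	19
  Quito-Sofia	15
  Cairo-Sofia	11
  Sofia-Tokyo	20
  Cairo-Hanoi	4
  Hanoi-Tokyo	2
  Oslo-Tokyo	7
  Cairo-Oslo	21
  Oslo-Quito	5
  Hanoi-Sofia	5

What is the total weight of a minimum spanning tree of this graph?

Sort edges by weight, then run Kruskal:
Hanoi-Tokyo (2): add. Components now {Cairo} {Quito} {Sofia} {Oslo} {Hanoi,Tokyo}
Cairo-Hanoi (4): add. Components now {Cairo,Hanoi,Tokyo} {Quito} {Sofia} {Oslo}
Hanoi-Sofia (5): add. Components now {Cairo,Hanoi,Sofia,Tokyo} {Quito} {Oslo}
Oslo-Quito (5): add. Components now {Cairo,Hanoi,Sofia,Tokyo} {Oslo,Quito}
Oslo-Tokyo (7): add. Components now {Cairo,Hanoi,Oslo,Quito,Sofia,Tokyo}
MST edges: Hanoi-Tokyo, Cairo-Hanoi, Hanoi-Sofia, Oslo-Quito, Oslo-Tokyo; total weight 2+4+5+5+7 = 23.

23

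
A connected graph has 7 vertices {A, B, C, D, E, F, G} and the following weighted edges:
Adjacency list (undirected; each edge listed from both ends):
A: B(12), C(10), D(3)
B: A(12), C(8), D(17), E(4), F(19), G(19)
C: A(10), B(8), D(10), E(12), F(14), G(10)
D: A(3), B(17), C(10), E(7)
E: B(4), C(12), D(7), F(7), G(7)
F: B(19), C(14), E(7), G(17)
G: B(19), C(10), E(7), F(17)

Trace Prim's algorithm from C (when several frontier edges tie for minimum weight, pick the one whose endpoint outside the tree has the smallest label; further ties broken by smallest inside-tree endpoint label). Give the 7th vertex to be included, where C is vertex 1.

Prim, starting at C.
Step 1: cheapest edge leaving the tree is B C (8); add B.
Step 2: cheapest edge leaving the tree is B E (4); add E.
Step 3: cheapest edge leaving the tree is D E (7); add D.
Step 4: cheapest edge leaving the tree is A D (3); add A.
Step 5: cheapest edge leaving the tree is E F (7); add F.
Step 6: cheapest edge leaving the tree is E G (7); add G.
Vertex order: C, B, E, D, A, F, G. The 7th vertex is G.

G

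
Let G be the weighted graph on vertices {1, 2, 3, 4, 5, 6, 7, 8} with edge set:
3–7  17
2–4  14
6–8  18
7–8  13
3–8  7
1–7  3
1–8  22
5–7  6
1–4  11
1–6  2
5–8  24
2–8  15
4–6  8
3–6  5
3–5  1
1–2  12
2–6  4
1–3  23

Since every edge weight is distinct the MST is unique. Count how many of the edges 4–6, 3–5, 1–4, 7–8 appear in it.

2

Kruskal: consider edges lightest-first.
3–5 (1): add — endpoints in different components.
1–6 (2): add — endpoints in different components.
1–7 (3): add — endpoints in different components.
2–6 (4): add — endpoints in different components.
3–6 (5): add — endpoints in different components.
5–7 (6): skip — 5 and 7 already connected.
3–8 (7): add — endpoints in different components.
4–6 (8): add — endpoints in different components.
MST edge set: {3–5, 1–6, 1–7, 2–6, 3–6, 3–8, 4–6}.
Of the listed edges, {4–6, 3–5} are in the MST → 2.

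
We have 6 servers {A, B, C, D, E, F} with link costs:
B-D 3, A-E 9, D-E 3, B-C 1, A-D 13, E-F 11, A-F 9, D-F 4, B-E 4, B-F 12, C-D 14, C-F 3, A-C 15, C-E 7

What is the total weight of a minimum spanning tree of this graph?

Kruskal: consider edges lightest-first.
B-C (1): add — endpoints in different components.
B-D (3): add — endpoints in different components.
C-F (3): add — endpoints in different components.
D-E (3): add — endpoints in different components.
B-E (4): skip — B and E already connected.
D-F (4): skip — D and F already connected.
C-E (7): skip — C and E already connected.
A-E (9): add — endpoints in different components.
MST edges: B-C, B-D, C-F, D-E, A-E; total weight 1+3+3+3+9 = 19.

19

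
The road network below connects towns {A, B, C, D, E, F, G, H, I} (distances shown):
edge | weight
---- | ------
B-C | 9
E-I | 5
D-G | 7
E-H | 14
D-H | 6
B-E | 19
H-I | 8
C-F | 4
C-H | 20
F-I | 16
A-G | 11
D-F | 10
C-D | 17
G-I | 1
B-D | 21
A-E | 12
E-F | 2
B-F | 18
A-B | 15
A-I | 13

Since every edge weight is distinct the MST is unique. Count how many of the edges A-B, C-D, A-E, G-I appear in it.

Kruskal's algorithm — process edges by increasing weight (ties by edge label):
G-I (1): add — endpoints in different components.
E-F (2): add — endpoints in different components.
C-F (4): add — endpoints in different components.
E-I (5): add — endpoints in different components.
D-H (6): add — endpoints in different components.
D-G (7): add — endpoints in different components.
H-I (8): skip — H and I already connected.
B-C (9): add — endpoints in different components.
D-F (10): skip — D and F already connected.
A-G (11): add — endpoints in different components.
MST edge set: {G-I, E-F, C-F, E-I, D-H, D-G, B-C, A-G}.
Of the listed edges, {G-I} are in the MST → 1.

1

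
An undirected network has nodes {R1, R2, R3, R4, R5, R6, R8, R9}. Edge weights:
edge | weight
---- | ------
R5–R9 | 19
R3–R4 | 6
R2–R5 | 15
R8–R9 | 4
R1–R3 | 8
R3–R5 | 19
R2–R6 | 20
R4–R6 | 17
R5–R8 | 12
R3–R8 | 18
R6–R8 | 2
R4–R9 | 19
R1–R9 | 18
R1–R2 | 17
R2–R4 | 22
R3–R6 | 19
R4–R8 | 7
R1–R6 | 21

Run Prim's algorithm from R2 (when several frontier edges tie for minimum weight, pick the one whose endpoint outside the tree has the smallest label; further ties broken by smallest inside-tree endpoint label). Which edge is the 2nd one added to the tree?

Prim's algorithm from R2:
Step 1: cheapest edge leaving the tree is R2–R5 (15); add R5.
Step 2: cheapest edge leaving the tree is R5–R8 (12); add R8.
Step 3: cheapest edge leaving the tree is R6–R8 (2); add R6.
Step 4: cheapest edge leaving the tree is R8–R9 (4); add R9.
Step 5: cheapest edge leaving the tree is R4–R8 (7); add R4.
Step 6: cheapest edge leaving the tree is R3–R4 (6); add R3.
Step 7: cheapest edge leaving the tree is R1–R3 (8); add R1.
The 2nd edge added is R5–R8.

R5-R8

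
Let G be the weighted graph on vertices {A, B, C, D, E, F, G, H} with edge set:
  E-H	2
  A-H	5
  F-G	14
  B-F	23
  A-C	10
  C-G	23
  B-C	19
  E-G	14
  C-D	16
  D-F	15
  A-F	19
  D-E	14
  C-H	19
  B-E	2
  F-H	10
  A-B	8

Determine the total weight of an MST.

57

Kruskal's algorithm — process edges by increasing weight (ties by edge label):
B-E (2): add — endpoints in different components.
E-H (2): add — endpoints in different components.
A-H (5): add — endpoints in different components.
A-B (8): skip — A and B already connected.
A-C (10): add — endpoints in different components.
F-H (10): add — endpoints in different components.
D-E (14): add — endpoints in different components.
E-G (14): add — endpoints in different components.
MST edges: B-E, E-H, A-H, A-C, F-H, D-E, E-G; total weight 2+2+5+10+10+14+14 = 57.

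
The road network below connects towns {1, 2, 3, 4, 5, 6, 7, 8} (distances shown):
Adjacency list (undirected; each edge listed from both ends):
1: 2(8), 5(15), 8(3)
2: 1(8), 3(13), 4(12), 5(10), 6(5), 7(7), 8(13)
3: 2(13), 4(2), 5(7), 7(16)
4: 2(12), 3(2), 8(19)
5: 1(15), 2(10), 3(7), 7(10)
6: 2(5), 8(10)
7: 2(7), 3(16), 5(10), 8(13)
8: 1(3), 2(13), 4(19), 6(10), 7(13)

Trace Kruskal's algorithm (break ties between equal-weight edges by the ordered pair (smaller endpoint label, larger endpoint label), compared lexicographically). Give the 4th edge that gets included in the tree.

Kruskal: consider edges lightest-first.
3–4 (2): add — endpoints in different components.
1–8 (3): add — endpoints in different components.
2–6 (5): add — endpoints in different components.
2–7 (7): add — endpoints in different components.
3–5 (7): add — endpoints in different components.
1–2 (8): add — endpoints in different components.
2–5 (10): add — endpoints in different components.
The 4th edge added is 2–7.

2-7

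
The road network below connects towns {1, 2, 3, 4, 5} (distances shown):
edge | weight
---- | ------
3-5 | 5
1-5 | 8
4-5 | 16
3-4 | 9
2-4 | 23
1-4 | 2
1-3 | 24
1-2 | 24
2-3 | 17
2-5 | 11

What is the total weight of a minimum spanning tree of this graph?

Prim's algorithm from 4:
Step 1: frontier [1-4 2, 3-4 9, 4-5 16, 2-4 23] → take 1-4 (2); add 1.
Step 2: frontier [1-5 8, 1-2 24, 1-3 24, 3-4 9, 4-5 16, 2-4 23] → take 1-5 (8); add 5.
Step 3: frontier [1-2 24, 1-3 24, 3-4 9, 2-4 23, 3-5 5, 2-5 11] → take 3-5 (5); add 3.
Step 4: frontier [1-2 24, 2-3 17, 2-4 23, 2-5 11] → take 2-5 (11); add 2.
MST edges: 1-4, 1-5, 3-5, 2-5; total weight 2+8+5+11 = 26.

26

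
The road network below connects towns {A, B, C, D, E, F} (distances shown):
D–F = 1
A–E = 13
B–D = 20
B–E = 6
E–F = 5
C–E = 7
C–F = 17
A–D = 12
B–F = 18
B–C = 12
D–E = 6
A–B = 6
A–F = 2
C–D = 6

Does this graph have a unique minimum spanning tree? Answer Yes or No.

No

Kruskal's algorithm — process edges by increasing weight (ties by edge label):
D–F (1): add — endpoints in different components.
A–F (2): add — endpoints in different components.
E–F (5): add — endpoints in different components.
A–B (6): add — endpoints in different components.
B–E (6): skip — B and E already connected.
C–D (6): add — endpoints in different components.
Non-tree edge B–E has weight 6, equal to the heaviest edge on its tree cycle — swapping gives another MST of the same weight. Not unique.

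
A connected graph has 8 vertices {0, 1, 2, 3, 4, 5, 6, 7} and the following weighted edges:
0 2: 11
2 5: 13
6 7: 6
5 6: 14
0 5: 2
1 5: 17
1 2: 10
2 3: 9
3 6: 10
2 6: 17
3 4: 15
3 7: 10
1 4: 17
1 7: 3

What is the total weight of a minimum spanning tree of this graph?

Grow the tree from 2 using Prim:
Step 1: frontier [2 3 9, 1 2 10, 0 2 11, 2 5 13, 2 6 17] → take 2 3 (9); add 3.
Step 2: frontier [1 2 10, 0 2 11, 2 5 13, 2 6 17, 3 6 10, 3 7 10, 3 4 15] → take 1 2 (10); add 1.
Step 3: frontier [1 7 3, 1 4 17, 1 5 17, 0 2 11, 2 5 13, 2 6 17, 3 6 10, 3 7 10, 3 4 15] → take 1 7 (3); add 7.
Step 4: frontier [1 4 17, 1 5 17, 0 2 11, 2 5 13, 2 6 17, 3 6 10, 3 4 15, 6 7 6] → take 6 7 (6); add 6.
Step 5: frontier [1 4 17, 1 5 17, 0 2 11, 2 5 13, 3 4 15, 5 6 14] → take 0 2 (11); add 0.
Step 6: frontier [0 5 2, 1 4 17, 1 5 17, 2 5 13, 3 4 15, 5 6 14] → take 0 5 (2); add 5.
Step 7: frontier [1 4 17, 3 4 15] → take 3 4 (15); add 4.
MST edges: 2 3, 1 2, 1 7, 6 7, 0 2, 0 5, 3 4; total weight 9+10+3+6+11+2+15 = 56.

56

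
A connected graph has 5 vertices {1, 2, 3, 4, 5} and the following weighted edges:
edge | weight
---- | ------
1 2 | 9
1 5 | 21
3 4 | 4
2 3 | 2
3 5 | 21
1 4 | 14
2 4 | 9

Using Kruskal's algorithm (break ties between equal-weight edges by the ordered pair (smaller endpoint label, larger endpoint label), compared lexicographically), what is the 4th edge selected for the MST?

Sort edges by weight, then run Kruskal:
2 3 (2): add. Components now {1} {2,3} {4} {5}
3 4 (4): add. Components now {1} {2,3,4} {5}
1 2 (9): add. Components now {1,2,3,4} {5}
2 4 (9): skip — 2 and 4 already connected.
1 4 (14): skip — 1 and 4 already connected.
1 5 (21): add. Components now {1,2,3,4,5}
The 4th edge added is 1 5.

1-5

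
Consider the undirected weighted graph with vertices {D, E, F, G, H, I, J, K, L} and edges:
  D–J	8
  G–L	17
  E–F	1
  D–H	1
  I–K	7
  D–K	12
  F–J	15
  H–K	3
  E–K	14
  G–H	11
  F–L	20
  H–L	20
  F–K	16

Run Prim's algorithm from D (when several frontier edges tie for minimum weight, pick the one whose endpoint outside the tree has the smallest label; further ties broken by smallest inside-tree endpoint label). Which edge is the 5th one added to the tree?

G-H

Prim, starting at D.
Step 1: cheapest edge leaving the tree is D–H (1); add H.
Step 2: cheapest edge leaving the tree is H–K (3); add K.
Step 3: cheapest edge leaving the tree is I–K (7); add I.
Step 4: cheapest edge leaving the tree is D–J (8); add J.
Step 5: cheapest edge leaving the tree is G–H (11); add G.
Step 6: cheapest edge leaving the tree is E–K (14); add E.
Step 7: cheapest edge leaving the tree is E–F (1); add F.
Step 8: cheapest edge leaving the tree is G–L (17); add L.
The 5th edge added is G–H.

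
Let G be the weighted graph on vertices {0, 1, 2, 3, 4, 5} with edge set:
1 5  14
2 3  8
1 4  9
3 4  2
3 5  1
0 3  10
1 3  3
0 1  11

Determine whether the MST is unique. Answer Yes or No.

Sort edges by weight, then run Kruskal:
3 5 (1): add. Components now {0} {1} {2} {3,5} {4}
3 4 (2): add. Components now {0} {1} {2} {3,4,5}
1 3 (3): add. Components now {0} {1,3,4,5} {2}
2 3 (8): add. Components now {0} {1,2,3,4,5}
1 4 (9): skip — 1 and 4 already connected.
0 3 (10): add. Components now {0,1,2,3,4,5}
Every non-tree edge has weight strictly greater than the heaviest edge on the tree path between its endpoints, so the MST is unique.

Yes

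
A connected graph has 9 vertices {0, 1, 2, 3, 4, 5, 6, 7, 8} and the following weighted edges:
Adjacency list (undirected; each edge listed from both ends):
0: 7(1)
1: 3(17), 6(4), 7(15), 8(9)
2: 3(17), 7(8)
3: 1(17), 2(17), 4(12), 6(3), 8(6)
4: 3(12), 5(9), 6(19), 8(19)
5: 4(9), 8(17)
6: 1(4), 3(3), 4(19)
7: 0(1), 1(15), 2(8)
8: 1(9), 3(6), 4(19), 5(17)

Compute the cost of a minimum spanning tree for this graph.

Prim's algorithm from 4:
Step 1: frontier [4 5 9, 3 4 12, 4 6 19, 4 8 19] → take 4 5 (9); add 5.
Step 2: frontier [3 4 12, 4 6 19, 4 8 19, 5 8 17] → take 3 4 (12); add 3.
Step 3: frontier [3 6 3, 3 8 6, 1 3 17, 2 3 17, 4 6 19, 4 8 19, 5 8 17] → take 3 6 (3); add 6.
Step 4: frontier [3 8 6, 1 3 17, 2 3 17, 4 8 19, 5 8 17, 1 6 4] → take 1 6 (4); add 1.
Step 5: frontier [1 8 9, 1 7 15, 3 8 6, 2 3 17, 4 8 19, 5 8 17] → take 3 8 (6); add 8.
Step 6: frontier [1 7 15, 2 3 17] → take 1 7 (15); add 7.
Step 7: frontier [2 3 17, 0 7 1, 2 7 8] → take 0 7 (1); add 0.
Step 8: frontier [2 3 17, 2 7 8] → take 2 7 (8); add 2.
MST edges: 4 5, 3 4, 3 6, 1 6, 3 8, 1 7, 0 7, 2 7; total weight 9+12+3+4+6+15+1+8 = 58.

58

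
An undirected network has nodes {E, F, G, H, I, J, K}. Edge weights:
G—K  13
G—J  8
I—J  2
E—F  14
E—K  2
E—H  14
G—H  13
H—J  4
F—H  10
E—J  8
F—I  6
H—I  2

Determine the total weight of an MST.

28

Kruskal: consider edges lightest-first.
E—K (2): add — endpoints in different components.
H—I (2): add — endpoints in different components.
I—J (2): add — endpoints in different components.
H—J (4): skip — H and J already connected.
F—I (6): add — endpoints in different components.
E—J (8): add — endpoints in different components.
G—J (8): add — endpoints in different components.
MST edges: E—K, H—I, I—J, F—I, E—J, G—J; total weight 2+2+2+6+8+8 = 28.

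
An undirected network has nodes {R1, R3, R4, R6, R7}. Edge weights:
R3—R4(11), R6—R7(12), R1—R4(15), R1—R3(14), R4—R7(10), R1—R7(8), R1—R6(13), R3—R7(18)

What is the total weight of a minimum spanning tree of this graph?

41

Sort edges by weight, then run Kruskal:
R1—R7 (8): add — endpoints in different components.
R4—R7 (10): add — endpoints in different components.
R3—R4 (11): add — endpoints in different components.
R6—R7 (12): add — endpoints in different components.
MST edges: R1—R7, R4—R7, R3—R4, R6—R7; total weight 8+10+11+12 = 41.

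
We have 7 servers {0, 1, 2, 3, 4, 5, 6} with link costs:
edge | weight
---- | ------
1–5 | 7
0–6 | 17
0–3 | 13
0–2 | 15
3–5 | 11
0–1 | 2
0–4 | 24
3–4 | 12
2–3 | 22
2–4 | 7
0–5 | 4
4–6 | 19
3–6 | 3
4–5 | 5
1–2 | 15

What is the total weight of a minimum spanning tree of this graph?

32

Prim, starting at 6.
Step 1: cheapest edge leaving the tree is 3–6 (3); add 3.
Step 2: cheapest edge leaving the tree is 3–5 (11); add 5.
Step 3: cheapest edge leaving the tree is 0–5 (4); add 0.
Step 4: cheapest edge leaving the tree is 0–1 (2); add 1.
Step 5: cheapest edge leaving the tree is 4–5 (5); add 4.
Step 6: cheapest edge leaving the tree is 2–4 (7); add 2.
MST edges: 3–6, 3–5, 0–5, 0–1, 4–5, 2–4; total weight 3+11+4+2+5+7 = 32.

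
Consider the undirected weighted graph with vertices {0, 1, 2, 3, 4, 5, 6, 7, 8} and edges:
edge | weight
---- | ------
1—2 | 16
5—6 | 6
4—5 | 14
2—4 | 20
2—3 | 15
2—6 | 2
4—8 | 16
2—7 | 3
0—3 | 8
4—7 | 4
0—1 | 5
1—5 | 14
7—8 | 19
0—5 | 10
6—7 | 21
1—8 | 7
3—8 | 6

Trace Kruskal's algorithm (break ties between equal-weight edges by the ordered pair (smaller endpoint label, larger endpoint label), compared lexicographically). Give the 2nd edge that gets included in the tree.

2-7

Sort edges by weight, then run Kruskal:
2—6 (2): add — endpoints in different components.
2—7 (3): add — endpoints in different components.
4—7 (4): add — endpoints in different components.
0—1 (5): add — endpoints in different components.
3—8 (6): add — endpoints in different components.
5—6 (6): add — endpoints in different components.
1—8 (7): add — endpoints in different components.
0—3 (8): skip — 0 and 3 already connected.
0—5 (10): add — endpoints in different components.
The 2nd edge added is 2—7.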